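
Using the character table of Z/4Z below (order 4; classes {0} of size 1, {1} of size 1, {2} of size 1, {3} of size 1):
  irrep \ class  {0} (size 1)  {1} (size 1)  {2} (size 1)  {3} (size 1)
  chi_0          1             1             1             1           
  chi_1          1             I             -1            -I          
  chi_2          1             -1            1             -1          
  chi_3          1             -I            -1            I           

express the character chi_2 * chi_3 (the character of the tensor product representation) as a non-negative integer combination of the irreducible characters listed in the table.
chi_2 tensor chi_3 = chi_1 (all other irreducibles have multiplicity 0).

Justification: The character of a tensor product is the pointwise product (chi_2 * chi_3)(C) = chi_2(C) * chi_3(C):
  {0}: (1)*(1), {1}: (-1)*(-I), {2}: (1)*(-1), {3}: (-1)*(I)
so (chi_2 * chi_3) takes values
  {0} -> 1, {1} -> I, {2} -> -1, {3} -> -I.
Now take the inner product of this character with each irreducible chi from the table, <chi_2*chi_3, chi> = (1/4) sum_C |C| (chi_2*chi_3)(C) conj(chi(C)):
  <chi_2*chi_3, chi_0> = (1/4)[1*(1)*conj(1) + 1*(I)*conj(1) + 1*(-1)*conj(1) + 1*(-I)*conj(1)]
      = (1/4)[(1) + (I) + (-1) + (-I)] = 0/4 = 0
  <chi_2*chi_3, chi_1> = (1/4)[1*(1)*conj(1) + 1*(I)*conj(I) + 1*(-1)*conj(-1) + 1*(-I)*conj(-I)]
      = (1/4)[(1) + (1) + (1) + (1)] = 4/4 = 1
  <chi_2*chi_3, chi_2> = (1/4)[1*(1)*conj(1) + 1*(I)*conj(-1) + 1*(-1)*conj(1) + 1*(-I)*conj(-1)]
      = (1/4)[(1) + (-I) + (-1) + (I)] = 0/4 = 0
  <chi_2*chi_3, chi_3> = (1/4)[1*(1)*conj(1) + 1*(I)*conj(-I) + 1*(-1)*conj(-1) + 1*(-I)*conj(I)]
      = (1/4)[(1) + (-1) + (1) + (-1)] = 0/4 = 0
(Exp terms are combined using exp(i*s)*conj(exp(i*t)) = exp(i*(s-t)), and sums of them are collapsed using the identity that for every m > 1 the m distinct m-th roots of unity sum to 0, e.g. 1 + exp(2*I*pi/3) + exp(-2*I*pi/3) = 0.)
Hence the multiplicities are chi_1: 1. Dimension check: dim(chi_2)*dim(chi_3) = 1*1 = 1 and sum (mult * dim) = 1*1 = 1.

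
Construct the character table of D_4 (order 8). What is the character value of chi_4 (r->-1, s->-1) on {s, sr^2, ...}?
Conjugacy classes: {e} of size 1, {r^2} of size 1, {r^1, r^3} of size 2, {s, sr^2, ...} of size 2, {sr, sr^3, ...} of size 2.
Character table:
  irrep \ class              {e} (size 1)  {r^2} (size 1)  {r^1, r^3} (size 2)  {s, sr^2, ...} (size 2)  {sr, sr^3, ...} (size 2)
  chi_1 (triv)               1             1               1                    1                        1                       
  chi_2 (sign: r->1, s->-1)  1             1               1                    -1                       -1                      
  chi_3 (r->-1, s->1)        1             1               -1                   1                        -1                      
  chi_4 (r->-1, s->-1)       1             1               -1                   -1                       1                       
  chi_5 (2d, j=1)            2             -2              0                    0                        0                       

Spot check: chi_4 (r->-1, s->-1) on {s, sr^2, ...} = -1.

Explanation: D_4 has order 2*4 = 8 with 5 conjugacy classes, hence 5 irreducibles. Sum of squared dims 1 + 1 + 1 + 1 + 4 = 8 = |G|. Linear characters come from the abelianisation; the 2-dimensional irreps have character r^k -> 2*cos(2*pi*j*k/4), reflections -> 0.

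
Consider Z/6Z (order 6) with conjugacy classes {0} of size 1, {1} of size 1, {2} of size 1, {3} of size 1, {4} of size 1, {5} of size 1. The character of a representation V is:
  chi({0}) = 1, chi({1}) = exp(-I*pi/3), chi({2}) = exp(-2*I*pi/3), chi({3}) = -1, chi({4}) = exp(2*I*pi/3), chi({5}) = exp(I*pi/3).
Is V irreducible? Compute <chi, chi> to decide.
Irreducible: <chi, chi> = 1.

Details: <chi, chi> = (1/|G|) sum_C |C| * |chi(C)|^2 = (1/6)[1*|1|^2 + 1*|exp(-I*pi/3)|^2 + 1*|exp(-2*I*pi/3)|^2 + 1*|-1|^2 + 1*|exp(2*I*pi/3)|^2 + 1*|exp(I*pi/3)|^2]
  = (1/6)[(1) + (1) + (1) + (1) + (1) + (1)] = 6/6 = 1.
(Exp terms are combined using exp(i*s)*conj(exp(i*t)) = exp(i*(s-t)), and sums of them are collapsed using the identity that for every m > 1 the m distinct m-th roots of unity sum to 0, e.g. 1 + exp(2*I*pi/3) + exp(-2*I*pi/3) = 0.)
A character is irreducible iff <chi, chi> = 1, so this representation is irreducible.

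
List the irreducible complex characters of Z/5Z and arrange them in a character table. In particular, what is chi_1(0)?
Character table of Z/5Z (irreps indexed chi_0,...,chi_4 with chi_k(m) = zeta_5^(k*m), zeta_5 = exp(2*pi*i/5)):
  irrep \ class  {0} (size 1)  {1} (size 1)    {2} (size 1)    {3} (size 1)    {4} (size 1)  
  chi_0          1             1               1               1               1             
  chi_1          1             exp(2*I*pi/5)   exp(4*I*pi/5)   exp(-4*I*pi/5)  exp(-2*I*pi/5)
  chi_2          1             exp(4*I*pi/5)   exp(-2*I*pi/5)  exp(2*I*pi/5)   exp(-4*I*pi/5)
  chi_3          1             exp(-4*I*pi/5)  exp(2*I*pi/5)   exp(-2*I*pi/5)  exp(4*I*pi/5) 
  chi_4          1             exp(-2*I*pi/5)  exp(-4*I*pi/5)  exp(4*I*pi/5)   exp(2*I*pi/5) 

Spot check: chi_1(0) = zeta_5^(1*0) = zeta_5^0 = 1.

Why: Z/5Z is abelian, so all 5 irreducible complex representations are 1-dimensional. They are given by chi_k(m) = zeta_5^(k*m) for k = 0,...,4. Row orthogonality: sum_m chi_k(m) conj(chi_l(m)) = 5 * [k = l].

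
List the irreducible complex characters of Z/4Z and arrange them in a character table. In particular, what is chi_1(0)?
Character table of Z/4Z (irreps indexed chi_0,...,chi_3 with chi_k(m) = zeta_4^(k*m), zeta_4 = exp(2*pi*i/4)):
  irrep \ class  {0} (size 1)  {1} (size 1)  {2} (size 1)  {3} (size 1)
  chi_0          1             1             1             1           
  chi_1          1             I             -1            -I          
  chi_2          1             -1            1             -1          
  chi_3          1             -I            -1            I           

Spot check: chi_1(0) = zeta_4^(1*0) = zeta_4^0 = 1.

Why: Z/4Z is abelian, so all 4 irreducible complex representations are 1-dimensional. They are given by chi_k(m) = zeta_4^(k*m) for k = 0,...,3. Row orthogonality: sum_m chi_k(m) conj(chi_l(m)) = 4 * [k = l].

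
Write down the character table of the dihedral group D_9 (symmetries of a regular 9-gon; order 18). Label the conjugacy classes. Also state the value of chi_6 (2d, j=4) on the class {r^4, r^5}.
Conjugacy classes: {e} of size 1, {r^1, r^8} of size 2, {r^2, r^7} of size 2, {r^3, r^6} of size 2, {r^4, r^5} of size 2, {s, sr, ..., sr^8} of size 9.
Character table:
  irrep \ class              {e} (size 1)  {r^1, r^8} (size 2)  {r^2, r^7} (size 2)  {r^3, r^6} (size 2)  {r^4, r^5} (size 2)  {s, sr, ..., sr^8} (size 9)
  chi_1 (triv)               1             1                    1                    1                    1                    1                          
  chi_2 (sign: r->1, s->-1)  1             1                    1                    1                    1                    -1                         
  chi_3 (2d, j=1)            2             2*cos(2*pi/9)        2*cos(4*pi/9)        -1                   -2*cos(pi/9)         0                          
  chi_4 (2d, j=2)            2             2*cos(4*pi/9)        -2*cos(pi/9)         -1                   2*cos(2*pi/9)        0                          
  chi_5 (2d, j=3)            2             -1                   -1                   2                    -1                   0                          
  chi_6 (2d, j=4)            2             -2*cos(pi/9)         2*cos(2*pi/9)        -1                   2*cos(4*pi/9)        0                          

Spot check: chi_6 (2d, j=4) on {r^4, r^5} = 2*cos(4*pi/9).

Working: D_9 has order 2*9 = 18 with 6 conjugacy classes, hence 6 irreducibles. Sum of squared dims 1 + 1 + 4 + 4 + 4 + 4 = 18 = |G|. Linear characters come from the abelianisation; the 2-dimensional irreps have character r^k -> 2*cos(2*pi*j*k/9), reflections -> 0.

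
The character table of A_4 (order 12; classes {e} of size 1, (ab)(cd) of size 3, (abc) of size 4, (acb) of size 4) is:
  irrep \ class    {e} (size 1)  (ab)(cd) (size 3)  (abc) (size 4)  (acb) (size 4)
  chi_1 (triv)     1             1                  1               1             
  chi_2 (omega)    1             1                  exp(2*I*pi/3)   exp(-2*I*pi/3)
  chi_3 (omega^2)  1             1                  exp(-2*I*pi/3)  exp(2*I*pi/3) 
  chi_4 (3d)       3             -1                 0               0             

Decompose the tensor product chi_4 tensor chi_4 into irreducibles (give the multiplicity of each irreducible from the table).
chi_4 tensor chi_4 = chi_1 + chi_2 + chi_3 + 2*chi_4 (all other irreducibles have multiplicity 0).

Justification: The character of a tensor product is the pointwise product (chi_4 * chi_4)(C) = chi_4(C) * chi_4(C):
  {e}: (3)*(3), (ab)(cd): (-1)*(-1), (abc): (0)*(0), (acb): (0)*(0)
so (chi_4 * chi_4) takes values
  {e} -> 9, (ab)(cd) -> 1, (abc) -> 0, (acb) -> 0.
Now take the inner product of this character with each irreducible chi from the table, <chi_4*chi_4, chi> = (1/12) sum_C |C| (chi_4*chi_4)(C) conj(chi(C)):
  <chi_4*chi_4, chi_1> = (1/12)[1*(9)*conj(1) + 3*(1)*conj(1) + 4*(0)*conj(1) + 4*(0)*conj(1)]
      = (1/12)[(9) + (3) + (0) + (0)] = 12/12 = 1
  <chi_4*chi_4, chi_2> = (1/12)[1*(9)*conj(1) + 3*(1)*conj(1) + 4*(0)*conj(exp(2*I*pi/3)) + 4*(0)*conj(exp(-2*I*pi/3))]
      = (1/12)[(9) + (3) + (0) + (0)] = 12/12 = 1
  <chi_4*chi_4, chi_3> = (1/12)[1*(9)*conj(1) + 3*(1)*conj(1) + 4*(0)*conj(exp(-2*I*pi/3)) + 4*(0)*conj(exp(2*I*pi/3))]
      = (1/12)[(9) + (3) + (0) + (0)] = 12/12 = 1
  <chi_4*chi_4, chi_4> = (1/12)[1*(9)*conj(3) + 3*(1)*conj(-1) + 4*(0)*conj(0) + 4*(0)*conj(0)]
      = (1/12)[(27) + (-3) + (0) + (0)] = 24/12 = 2
(Exp terms are combined using exp(i*s)*conj(exp(i*t)) = exp(i*(s-t)), and sums of them are collapsed using the identity that for every m > 1 the m distinct m-th roots of unity sum to 0, e.g. 1 + exp(2*I*pi/3) + exp(-2*I*pi/3) = 0.)
Hence the multiplicities are chi_1: 1, chi_2: 1, chi_3: 1, chi_4: 2. Dimension check: dim(chi_4)*dim(chi_4) = 3*3 = 9 and sum (mult * dim) = 1*1 + 1*1 + 1*1 + 2*3 = 9.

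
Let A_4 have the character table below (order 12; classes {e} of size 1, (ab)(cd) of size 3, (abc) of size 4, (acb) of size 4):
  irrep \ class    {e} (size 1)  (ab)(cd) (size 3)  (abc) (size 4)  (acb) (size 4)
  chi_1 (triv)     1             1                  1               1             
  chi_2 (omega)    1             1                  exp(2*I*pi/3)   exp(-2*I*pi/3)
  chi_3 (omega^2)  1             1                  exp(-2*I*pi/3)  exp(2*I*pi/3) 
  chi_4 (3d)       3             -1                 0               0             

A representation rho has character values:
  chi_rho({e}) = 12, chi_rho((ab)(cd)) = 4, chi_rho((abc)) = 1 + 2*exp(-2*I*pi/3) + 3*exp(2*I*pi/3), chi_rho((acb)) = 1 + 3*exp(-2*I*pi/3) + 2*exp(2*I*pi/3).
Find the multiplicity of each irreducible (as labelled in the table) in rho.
Multiplicities: chi_1: 1, chi_2: 3, chi_3: 2, chi_4: 2.

Working: Use <chi_rho, chi> = (1/|G|) sum_C |C| * chi_rho(C) * conj(chi(C)) with |G| = 12 for each irreducible chi in the table:
  <chi_rho, chi_1> = (1/12)[1*(12)*conj(1) + 3*(4)*conj(1) + 4*(1 + 2*exp(-2*I*pi/3) + 3*exp(2*I*pi/3))*conj(1) + 4*(1 + 3*exp(-2*I*pi/3) + 2*exp(2*I*pi/3))*conj(1)]
      = (1/12)[(12) + (12) + (4 + 8*exp(-2*I*pi/3) + 12*exp(2*I*pi/3)) + (4 + 12*exp(-2*I*pi/3) + 8*exp(2*I*pi/3))] = 12/12 = 1
  <chi_rho, chi_2> = (1/12)[1*(12)*conj(1) + 3*(4)*conj(1) + 4*(1 + 2*exp(-2*I*pi/3) + 3*exp(2*I*pi/3))*conj(exp(2*I*pi/3)) + 4*(1 + 3*exp(-2*I*pi/3) + 2*exp(2*I*pi/3))*conj(exp(-2*I*pi/3))]
      = (1/12)[(12) + (12) + (12 + 4*exp(-2*I*pi/3) + 8*exp(2*I*pi/3)) + (12 + 8*exp(-2*I*pi/3) + 4*exp(2*I*pi/3))] = 36/12 = 3
  <chi_rho, chi_3> = (1/12)[1*(12)*conj(1) + 3*(4)*conj(1) + 4*(1 + 2*exp(-2*I*pi/3) + 3*exp(2*I*pi/3))*conj(exp(-2*I*pi/3)) + 4*(1 + 3*exp(-2*I*pi/3) + 2*exp(2*I*pi/3))*conj(exp(2*I*pi/3))]
      = (1/12)[(12) + (12) + (8 + 12*exp(-2*I*pi/3) + 4*exp(2*I*pi/3)) + (8 + 4*exp(-2*I*pi/3) + 12*exp(2*I*pi/3))] = 24/12 = 2
  <chi_rho, chi_4> = (1/12)[1*(12)*conj(3) + 3*(4)*conj(-1) + 4*(1 + 2*exp(-2*I*pi/3) + 3*exp(2*I*pi/3))*conj(0) + 4*(1 + 3*exp(-2*I*pi/3) + 2*exp(2*I*pi/3))*conj(0)]
      = (1/12)[(36) + (-12) + (0) + (0)] = 24/12 = 2
(Exp terms are combined using exp(i*s)*conj(exp(i*t)) = exp(i*(s-t)), and sums of them are collapsed using the identity that for every m > 1 the m distinct m-th roots of unity sum to 0, e.g. 1 + exp(2*I*pi/3) + exp(-2*I*pi/3) = 0.)
Dimension check: dim(rho) = sum (mult * dim) = 1*1 + 3*1 + 2*1 + 2*3 = 12 = chi_rho(e) = 12.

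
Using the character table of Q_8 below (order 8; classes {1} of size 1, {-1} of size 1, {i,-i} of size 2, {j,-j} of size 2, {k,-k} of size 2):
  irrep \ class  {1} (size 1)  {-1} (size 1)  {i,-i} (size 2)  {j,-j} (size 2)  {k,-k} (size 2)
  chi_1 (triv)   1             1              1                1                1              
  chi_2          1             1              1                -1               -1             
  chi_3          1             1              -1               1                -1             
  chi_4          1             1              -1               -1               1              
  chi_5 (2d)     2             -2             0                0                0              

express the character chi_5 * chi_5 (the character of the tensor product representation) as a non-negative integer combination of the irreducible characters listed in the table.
chi_5 tensor chi_5 = chi_1 + chi_2 + chi_3 + chi_4 (all other irreducibles have multiplicity 0).

Justification: The character of a tensor product is the pointwise product (chi_5 * chi_5)(C) = chi_5(C) * chi_5(C):
  {1}: (2)*(2), {-1}: (-2)*(-2), {i,-i}: (0)*(0), {j,-j}: (0)*(0), {k,-k}: (0)*(0)
so (chi_5 * chi_5) takes values
  {1} -> 4, {-1} -> 4, {i,-i} -> 0, {j,-j} -> 0, {k,-k} -> 0.
Now take the inner product of this character with each irreducible chi from the table, <chi_5*chi_5, chi> = (1/8) sum_C |C| (chi_5*chi_5)(C) conj(chi(C)):
  <chi_5*chi_5, chi_1> = (1/8)[1*(4)*conj(1) + 1*(4)*conj(1) + 2*(0)*conj(1) + 2*(0)*conj(1) + 2*(0)*conj(1)]
      = (1/8)[(4) + (4) + (0) + (0) + (0)] = 8/8 = 1
  <chi_5*chi_5, chi_2> = (1/8)[1*(4)*conj(1) + 1*(4)*conj(1) + 2*(0)*conj(1) + 2*(0)*conj(-1) + 2*(0)*conj(-1)]
      = (1/8)[(4) + (4) + (0) + (0) + (0)] = 8/8 = 1
  <chi_5*chi_5, chi_3> = (1/8)[1*(4)*conj(1) + 1*(4)*conj(1) + 2*(0)*conj(-1) + 2*(0)*conj(1) + 2*(0)*conj(-1)]
      = (1/8)[(4) + (4) + (0) + (0) + (0)] = 8/8 = 1
  <chi_5*chi_5, chi_4> = (1/8)[1*(4)*conj(1) + 1*(4)*conj(1) + 2*(0)*conj(-1) + 2*(0)*conj(-1) + 2*(0)*conj(1)]
      = (1/8)[(4) + (4) + (0) + (0) + (0)] = 8/8 = 1
  <chi_5*chi_5, chi_5> = (1/8)[1*(4)*conj(2) + 1*(4)*conj(-2) + 2*(0)*conj(0) + 2*(0)*conj(0) + 2*(0)*conj(0)]
      = (1/8)[(8) + (-8) + (0) + (0) + (0)] = 0/8 = 0
Hence the multiplicities are chi_1: 1, chi_2: 1, chi_3: 1, chi_4: 1. Dimension check: dim(chi_5)*dim(chi_5) = 2*2 = 4 and sum (mult * dim) = 1*1 + 1*1 + 1*1 + 1*1 = 4.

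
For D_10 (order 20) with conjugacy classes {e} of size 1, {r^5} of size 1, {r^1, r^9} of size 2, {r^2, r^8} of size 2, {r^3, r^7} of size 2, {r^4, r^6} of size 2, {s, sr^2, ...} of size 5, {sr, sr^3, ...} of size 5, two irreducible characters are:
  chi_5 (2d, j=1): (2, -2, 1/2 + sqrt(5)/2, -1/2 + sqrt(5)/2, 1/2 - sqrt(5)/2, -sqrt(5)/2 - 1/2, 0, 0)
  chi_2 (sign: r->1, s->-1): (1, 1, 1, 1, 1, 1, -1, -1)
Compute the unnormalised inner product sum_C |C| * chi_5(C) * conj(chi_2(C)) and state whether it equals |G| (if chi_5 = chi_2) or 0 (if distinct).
Sum = 0; so <chi_5, chi_2> = 0 (distinct irreducibles are orthogonal).

Why: Compute term by term over conjugacy classes (|C| * chi_5(C) * conj(chi_2(C))):
  1*(2)*conj(1) + 1*(-2)*conj(1) + 2*(1/2 + sqrt(5)/2)*conj(1) + 2*(-1/2 + sqrt(5)/2)*conj(1) + 2*(1/2 - sqrt(5)/2)*conj(1) + 2*(-sqrt(5)/2 - 1/2)*conj(1) + 5*(0)*conj(-1) + 5*(0)*conj(-1)
  = (2) + (-2) + (1 + sqrt(5)) + (-1 + sqrt(5)) + (1 - sqrt(5)) + (-sqrt(5) - 1) + (0) + (0)
  = 0.
Dividing by |G| = 20 gives 0/20 = 0, matching the row-orthogonality relation <chi_5, chi_2> = [chi_5 = chi_2].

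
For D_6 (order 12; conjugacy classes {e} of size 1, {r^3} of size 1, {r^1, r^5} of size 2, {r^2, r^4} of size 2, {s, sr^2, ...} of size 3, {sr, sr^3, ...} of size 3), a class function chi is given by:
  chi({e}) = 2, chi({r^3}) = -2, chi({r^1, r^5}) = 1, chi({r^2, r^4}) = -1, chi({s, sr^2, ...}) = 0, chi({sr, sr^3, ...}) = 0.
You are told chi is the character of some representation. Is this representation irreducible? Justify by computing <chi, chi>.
Irreducible: <chi, chi> = 1.

Derivation: <chi, chi> = (1/|G|) sum_C |C| * |chi(C)|^2 = (1/12)[1*|2|^2 + 1*|-2|^2 + 2*|1|^2 + 2*|-1|^2 + 3*|0|^2 + 3*|0|^2]
  = (1/12)[(4) + (4) + (2) + (2) + (0) + (0)] = 12/12 = 1.
A character is irreducible iff <chi, chi> = 1, so this representation is irreducible.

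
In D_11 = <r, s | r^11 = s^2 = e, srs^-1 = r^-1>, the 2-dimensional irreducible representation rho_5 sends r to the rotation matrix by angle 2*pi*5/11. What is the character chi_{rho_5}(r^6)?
chi_{rho_5}(r^6) = 2*cos(2*pi*5*6/11) = -2*cos(5*pi/11)

Justification: rho_5(r^6) is rotation by angle 2*pi*5*6/11, whose trace is 2*cos(2*pi*5*6/11) = -2*cos(5*pi/11).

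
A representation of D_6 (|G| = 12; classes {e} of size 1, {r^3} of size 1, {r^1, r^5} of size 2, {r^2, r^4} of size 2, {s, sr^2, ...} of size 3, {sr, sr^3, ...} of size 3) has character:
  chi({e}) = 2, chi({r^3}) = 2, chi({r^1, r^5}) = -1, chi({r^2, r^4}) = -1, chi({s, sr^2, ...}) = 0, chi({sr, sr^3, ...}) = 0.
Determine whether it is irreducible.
Irreducible: <chi, chi> = 1.

Reasoning: <chi, chi> = (1/|G|) sum_C |C| * |chi(C)|^2 = (1/12)[1*|2|^2 + 1*|2|^2 + 2*|-1|^2 + 2*|-1|^2 + 3*|0|^2 + 3*|0|^2]
  = (1/12)[(4) + (4) + (2) + (2) + (0) + (0)] = 12/12 = 1.
A character is irreducible iff <chi, chi> = 1, so this representation is irreducible.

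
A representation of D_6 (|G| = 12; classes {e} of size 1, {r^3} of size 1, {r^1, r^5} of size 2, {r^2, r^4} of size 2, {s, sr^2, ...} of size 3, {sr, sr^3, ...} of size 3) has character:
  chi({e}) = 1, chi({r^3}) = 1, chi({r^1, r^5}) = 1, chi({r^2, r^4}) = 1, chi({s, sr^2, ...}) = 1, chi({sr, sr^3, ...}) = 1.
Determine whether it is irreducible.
Irreducible: <chi, chi> = 1.

Explanation: <chi, chi> = (1/|G|) sum_C |C| * |chi(C)|^2 = (1/12)[1*|1|^2 + 1*|1|^2 + 2*|1|^2 + 2*|1|^2 + 3*|1|^2 + 3*|1|^2]
  = (1/12)[(1) + (1) + (2) + (2) + (3) + (3)] = 12/12 = 1.
A character is irreducible iff <chi, chi> = 1, so this representation is irreducible.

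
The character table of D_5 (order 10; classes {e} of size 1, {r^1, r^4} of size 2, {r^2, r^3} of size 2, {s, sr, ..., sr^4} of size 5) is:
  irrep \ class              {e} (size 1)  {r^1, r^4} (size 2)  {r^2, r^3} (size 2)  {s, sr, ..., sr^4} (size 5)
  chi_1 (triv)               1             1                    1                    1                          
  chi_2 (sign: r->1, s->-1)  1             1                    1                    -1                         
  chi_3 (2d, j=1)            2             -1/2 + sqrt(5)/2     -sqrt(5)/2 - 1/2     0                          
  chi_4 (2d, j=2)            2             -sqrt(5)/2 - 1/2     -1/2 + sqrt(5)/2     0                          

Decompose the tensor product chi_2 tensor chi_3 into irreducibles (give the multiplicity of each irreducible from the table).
chi_2 tensor chi_3 = chi_3 (all other irreducibles have multiplicity 0).

Proof sketch: The character of a tensor product is the pointwise product (chi_2 * chi_3)(C) = chi_2(C) * chi_3(C):
  {e}: (1)*(2), {r^1, r^4}: (1)*(-1/2 + sqrt(5)/2), {r^2, r^3}: (1)*(-sqrt(5)/2 - 1/2), {s, sr, ..., sr^4}: (-1)*(0)
so (chi_2 * chi_3) takes values
  {e} -> 2, {r^1, r^4} -> -1/2 + sqrt(5)/2, {r^2, r^3} -> -sqrt(5)/2 - 1/2, {s, sr, ..., sr^4} -> 0.
Now take the inner product of this character with each irreducible chi from the table, <chi_2*chi_3, chi> = (1/10) sum_C |C| (chi_2*chi_3)(C) conj(chi(C)):
  <chi_2*chi_3, chi_1> = (1/10)[1*(2)*conj(1) + 2*(-1/2 + sqrt(5)/2)*conj(1) + 2*(-sqrt(5)/2 - 1/2)*conj(1) + 5*(0)*conj(1)]
      = (1/10)[(2) + (-1 + sqrt(5)) + (-sqrt(5) - 1) + (0)] = 0/10 = 0
  <chi_2*chi_3, chi_2> = (1/10)[1*(2)*conj(1) + 2*(-1/2 + sqrt(5)/2)*conj(1) + 2*(-sqrt(5)/2 - 1/2)*conj(1) + 5*(0)*conj(-1)]
      = (1/10)[(2) + (-1 + sqrt(5)) + (-sqrt(5) - 1) + (0)] = 0/10 = 0
  <chi_2*chi_3, chi_3> = (1/10)[1*(2)*conj(2) + 2*(-1/2 + sqrt(5)/2)*conj(-1/2 + sqrt(5)/2) + 2*(-sqrt(5)/2 - 1/2)*conj(-sqrt(5)/2 - 1/2) + 5*(0)*conj(0)]
      = (1/10)[(4) + (3 - sqrt(5)) + (sqrt(5) + 3) + (0)] = 10/10 = 1
  <chi_2*chi_3, chi_4> = (1/10)[1*(2)*conj(2) + 2*(-1/2 + sqrt(5)/2)*conj(-sqrt(5)/2 - 1/2) + 2*(-sqrt(5)/2 - 1/2)*conj(-1/2 + sqrt(5)/2) + 5*(0)*conj(0)]
      = (1/10)[(4) + (-2) + (-2) + (0)] = 0/10 = 0
Hence the multiplicities are chi_3: 1. Dimension check: dim(chi_2)*dim(chi_3) = 1*2 = 2 and sum (mult * dim) = 1*2 = 2.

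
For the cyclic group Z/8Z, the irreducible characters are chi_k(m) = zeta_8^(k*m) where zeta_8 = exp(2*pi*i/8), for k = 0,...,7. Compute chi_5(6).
chi_5(6) = zeta_8^30 = -I

Justification: chi_5(6) = zeta_8^(5*6) = zeta_8^30. Since zeta_8^8 = 1, this equals zeta_8^6 = exp(2*pi*i*6/8) = -I.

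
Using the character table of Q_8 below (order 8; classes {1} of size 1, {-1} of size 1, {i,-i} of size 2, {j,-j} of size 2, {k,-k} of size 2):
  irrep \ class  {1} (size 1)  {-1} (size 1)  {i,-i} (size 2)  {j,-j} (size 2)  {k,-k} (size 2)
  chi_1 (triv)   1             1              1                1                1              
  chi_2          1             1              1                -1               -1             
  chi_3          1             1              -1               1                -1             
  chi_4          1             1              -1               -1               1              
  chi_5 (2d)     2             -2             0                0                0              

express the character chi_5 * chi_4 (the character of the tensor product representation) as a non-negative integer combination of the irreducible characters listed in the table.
chi_5 tensor chi_4 = chi_5 (all other irreducibles have multiplicity 0).

Reasoning: The character of a tensor product is the pointwise product (chi_5 * chi_4)(C) = chi_5(C) * chi_4(C):
  {1}: (2)*(1), {-1}: (-2)*(1), {i,-i}: (0)*(-1), {j,-j}: (0)*(-1), {k,-k}: (0)*(1)
so (chi_5 * chi_4) takes values
  {1} -> 2, {-1} -> -2, {i,-i} -> 0, {j,-j} -> 0, {k,-k} -> 0.
Now take the inner product of this character with each irreducible chi from the table, <chi_5*chi_4, chi> = (1/8) sum_C |C| (chi_5*chi_4)(C) conj(chi(C)):
  <chi_5*chi_4, chi_1> = (1/8)[1*(2)*conj(1) + 1*(-2)*conj(1) + 2*(0)*conj(1) + 2*(0)*conj(1) + 2*(0)*conj(1)]
      = (1/8)[(2) + (-2) + (0) + (0) + (0)] = 0/8 = 0
  <chi_5*chi_4, chi_2> = (1/8)[1*(2)*conj(1) + 1*(-2)*conj(1) + 2*(0)*conj(1) + 2*(0)*conj(-1) + 2*(0)*conj(-1)]
      = (1/8)[(2) + (-2) + (0) + (0) + (0)] = 0/8 = 0
  <chi_5*chi_4, chi_3> = (1/8)[1*(2)*conj(1) + 1*(-2)*conj(1) + 2*(0)*conj(-1) + 2*(0)*conj(1) + 2*(0)*conj(-1)]
      = (1/8)[(2) + (-2) + (0) + (0) + (0)] = 0/8 = 0
  <chi_5*chi_4, chi_4> = (1/8)[1*(2)*conj(1) + 1*(-2)*conj(1) + 2*(0)*conj(-1) + 2*(0)*conj(-1) + 2*(0)*conj(1)]
      = (1/8)[(2) + (-2) + (0) + (0) + (0)] = 0/8 = 0
  <chi_5*chi_4, chi_5> = (1/8)[1*(2)*conj(2) + 1*(-2)*conj(-2) + 2*(0)*conj(0) + 2*(0)*conj(0) + 2*(0)*conj(0)]
      = (1/8)[(4) + (4) + (0) + (0) + (0)] = 8/8 = 1
Hence the multiplicities are chi_5: 1. Dimension check: dim(chi_5)*dim(chi_4) = 2*1 = 2 and sum (mult * dim) = 1*2 = 2.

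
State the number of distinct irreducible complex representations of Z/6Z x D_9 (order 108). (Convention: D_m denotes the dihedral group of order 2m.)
36

The number of irreducible complex representations of a finite group equals its number of conjugacy classes. For a direct product, #classes(G x H) = #classes(G) * #classes(H). Z/6Z has 6 classes (abelian), D_9 has 6 classes, so 6 * 6 = 36, so Z/6Z x D_9 (order 108) has exactly 36 irreducible complex representations.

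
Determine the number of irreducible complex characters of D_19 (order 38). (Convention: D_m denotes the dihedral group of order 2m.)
11

The number of irreducible complex representations of a finite group equals its number of conjugacy classes. D_19 has 11 conjugacy classes ((n+3)/2 for n odd), so D_19 (order 38) has exactly 11 irreducible complex representations.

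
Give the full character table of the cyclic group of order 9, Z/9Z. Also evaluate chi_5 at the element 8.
Character table of Z/9Z (irreps indexed chi_0,...,chi_8 with chi_k(m) = zeta_9^(k*m), zeta_9 = exp(2*pi*i/9)):
  irrep \ class  {0} (size 1)  {1} (size 1)    {2} (size 1)    {3} (size 1)    {4} (size 1)    {5} (size 1)    {6} (size 1)    {7} (size 1)    {8} (size 1)  
  chi_0          1             1               1               1               1               1               1               1               1             
  chi_1          1             exp(2*I*pi/9)   exp(4*I*pi/9)   exp(2*I*pi/3)   exp(8*I*pi/9)   exp(-8*I*pi/9)  exp(-2*I*pi/3)  exp(-4*I*pi/9)  exp(-2*I*pi/9)
  chi_2          1             exp(4*I*pi/9)   exp(8*I*pi/9)   exp(-2*I*pi/3)  exp(-2*I*pi/9)  exp(2*I*pi/9)   exp(2*I*pi/3)   exp(-8*I*pi/9)  exp(-4*I*pi/9)
  chi_3          1             exp(2*I*pi/3)   exp(-2*I*pi/3)  1               exp(2*I*pi/3)   exp(-2*I*pi/3)  1               exp(2*I*pi/3)   exp(-2*I*pi/3)
  chi_4          1             exp(8*I*pi/9)   exp(-2*I*pi/9)  exp(2*I*pi/3)   exp(-4*I*pi/9)  exp(4*I*pi/9)   exp(-2*I*pi/3)  exp(2*I*pi/9)   exp(-8*I*pi/9)
  chi_5          1             exp(-8*I*pi/9)  exp(2*I*pi/9)   exp(-2*I*pi/3)  exp(4*I*pi/9)   exp(-4*I*pi/9)  exp(2*I*pi/3)   exp(-2*I*pi/9)  exp(8*I*pi/9) 
  chi_6          1             exp(-2*I*pi/3)  exp(2*I*pi/3)   1               exp(-2*I*pi/3)  exp(2*I*pi/3)   1               exp(-2*I*pi/3)  exp(2*I*pi/3) 
  chi_7          1             exp(-4*I*pi/9)  exp(-8*I*pi/9)  exp(2*I*pi/3)   exp(2*I*pi/9)   exp(-2*I*pi/9)  exp(-2*I*pi/3)  exp(8*I*pi/9)   exp(4*I*pi/9) 
  chi_8          1             exp(-2*I*pi/9)  exp(-4*I*pi/9)  exp(-2*I*pi/3)  exp(-8*I*pi/9)  exp(8*I*pi/9)   exp(2*I*pi/3)   exp(4*I*pi/9)   exp(2*I*pi/9) 

Spot check: chi_5(8) = zeta_9^(5*8) = zeta_9^40 = exp(8*I*pi/9).

Solution. Z/9Z is abelian, so all 9 irreducible complex representations are 1-dimensional. They are given by chi_k(m) = zeta_9^(k*m) for k = 0,...,8. Row orthogonality: sum_m chi_k(m) conj(chi_l(m)) = 9 * [k = l].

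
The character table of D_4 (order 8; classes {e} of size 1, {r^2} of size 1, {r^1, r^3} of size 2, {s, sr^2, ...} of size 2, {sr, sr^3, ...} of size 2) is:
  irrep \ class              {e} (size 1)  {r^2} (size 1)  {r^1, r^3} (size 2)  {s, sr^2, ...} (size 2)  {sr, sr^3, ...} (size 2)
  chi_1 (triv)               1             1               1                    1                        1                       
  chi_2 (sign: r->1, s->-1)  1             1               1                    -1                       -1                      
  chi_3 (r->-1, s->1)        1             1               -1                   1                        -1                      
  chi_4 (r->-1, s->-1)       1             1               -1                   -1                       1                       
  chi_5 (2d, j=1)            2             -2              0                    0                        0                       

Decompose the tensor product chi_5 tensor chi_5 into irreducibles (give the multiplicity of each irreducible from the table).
chi_5 tensor chi_5 = chi_1 + chi_2 + chi_3 + chi_4 (all other irreducibles have multiplicity 0).

Reasoning: The character of a tensor product is the pointwise product (chi_5 * chi_5)(C) = chi_5(C) * chi_5(C):
  {e}: (2)*(2), {r^2}: (-2)*(-2), {r^1, r^3}: (0)*(0), {s, sr^2, ...}: (0)*(0), {sr, sr^3, ...}: (0)*(0)
so (chi_5 * chi_5) takes values
  {e} -> 4, {r^2} -> 4, {r^1, r^3} -> 0, {s, sr^2, ...} -> 0, {sr, sr^3, ...} -> 0.
Now take the inner product of this character with each irreducible chi from the table, <chi_5*chi_5, chi> = (1/8) sum_C |C| (chi_5*chi_5)(C) conj(chi(C)):
  <chi_5*chi_5, chi_1> = (1/8)[1*(4)*conj(1) + 1*(4)*conj(1) + 2*(0)*conj(1) + 2*(0)*conj(1) + 2*(0)*conj(1)]
      = (1/8)[(4) + (4) + (0) + (0) + (0)] = 8/8 = 1
  <chi_5*chi_5, chi_2> = (1/8)[1*(4)*conj(1) + 1*(4)*conj(1) + 2*(0)*conj(1) + 2*(0)*conj(-1) + 2*(0)*conj(-1)]
      = (1/8)[(4) + (4) + (0) + (0) + (0)] = 8/8 = 1
  <chi_5*chi_5, chi_3> = (1/8)[1*(4)*conj(1) + 1*(4)*conj(1) + 2*(0)*conj(-1) + 2*(0)*conj(1) + 2*(0)*conj(-1)]
      = (1/8)[(4) + (4) + (0) + (0) + (0)] = 8/8 = 1
  <chi_5*chi_5, chi_4> = (1/8)[1*(4)*conj(1) + 1*(4)*conj(1) + 2*(0)*conj(-1) + 2*(0)*conj(-1) + 2*(0)*conj(1)]
      = (1/8)[(4) + (4) + (0) + (0) + (0)] = 8/8 = 1
  <chi_5*chi_5, chi_5> = (1/8)[1*(4)*conj(2) + 1*(4)*conj(-2) + 2*(0)*conj(0) + 2*(0)*conj(0) + 2*(0)*conj(0)]
      = (1/8)[(8) + (-8) + (0) + (0) + (0)] = 0/8 = 0
Hence the multiplicities are chi_1: 1, chi_2: 1, chi_3: 1, chi_4: 1. Dimension check: dim(chi_5)*dim(chi_5) = 2*2 = 4 and sum (mult * dim) = 1*1 + 1*1 + 1*1 + 1*1 = 4.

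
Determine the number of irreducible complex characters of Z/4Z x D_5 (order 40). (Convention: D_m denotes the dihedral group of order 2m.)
16

Why: The number of irreducible complex representations of a finite group equals its number of conjugacy classes. For a direct product, #classes(G x H) = #classes(G) * #classes(H). Z/4Z has 4 classes (abelian), D_5 has 4 classes, so 4 * 4 = 16, so Z/4Z x D_5 (order 40) has exactly 16 irreducible complex representations.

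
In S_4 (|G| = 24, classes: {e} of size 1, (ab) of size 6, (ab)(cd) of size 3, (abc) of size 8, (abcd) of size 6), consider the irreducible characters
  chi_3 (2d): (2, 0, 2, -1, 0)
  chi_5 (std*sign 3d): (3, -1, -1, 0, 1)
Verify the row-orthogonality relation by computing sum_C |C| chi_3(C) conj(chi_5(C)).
Sum = 0; so <chi_3, chi_5> = 0 (distinct irreducibles are orthogonal).

Compute term by term over conjugacy classes (|C| * chi_3(C) * conj(chi_5(C))):
  1*(2)*conj(3) + 6*(0)*conj(-1) + 3*(2)*conj(-1) + 8*(-1)*conj(0) + 6*(0)*conj(1)
  = (6) + (0) + (-6) + (0) + (0)
  = 0.
Dividing by |G| = 24 gives 0/24 = 0, matching the row-orthogonality relation <chi_3, chi_5> = [chi_3 = chi_5].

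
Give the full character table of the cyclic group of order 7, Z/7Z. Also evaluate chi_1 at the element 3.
Character table of Z/7Z (irreps indexed chi_0,...,chi_6 with chi_k(m) = zeta_7^(k*m), zeta_7 = exp(2*pi*i/7)):
  irrep \ class  {0} (size 1)  {1} (size 1)    {2} (size 1)    {3} (size 1)    {4} (size 1)    {5} (size 1)    {6} (size 1)  
  chi_0          1             1               1               1               1               1               1             
  chi_1          1             exp(2*I*pi/7)   exp(4*I*pi/7)   exp(6*I*pi/7)   exp(-6*I*pi/7)  exp(-4*I*pi/7)  exp(-2*I*pi/7)
  chi_2          1             exp(4*I*pi/7)   exp(-6*I*pi/7)  exp(-2*I*pi/7)  exp(2*I*pi/7)   exp(6*I*pi/7)   exp(-4*I*pi/7)
  chi_3          1             exp(6*I*pi/7)   exp(-2*I*pi/7)  exp(4*I*pi/7)   exp(-4*I*pi/7)  exp(2*I*pi/7)   exp(-6*I*pi/7)
  chi_4          1             exp(-6*I*pi/7)  exp(2*I*pi/7)   exp(-4*I*pi/7)  exp(4*I*pi/7)   exp(-2*I*pi/7)  exp(6*I*pi/7) 
  chi_5          1             exp(-4*I*pi/7)  exp(6*I*pi/7)   exp(2*I*pi/7)   exp(-2*I*pi/7)  exp(-6*I*pi/7)  exp(4*I*pi/7) 
  chi_6          1             exp(-2*I*pi/7)  exp(-4*I*pi/7)  exp(-6*I*pi/7)  exp(6*I*pi/7)   exp(4*I*pi/7)   exp(2*I*pi/7) 

Spot check: chi_1(3) = zeta_7^(1*3) = zeta_7^3 = exp(6*I*pi/7).

Explanation: Z/7Z is abelian, so all 7 irreducible complex representations are 1-dimensional. They are given by chi_k(m) = zeta_7^(k*m) for k = 0,...,6. Row orthogonality: sum_m chi_k(m) conj(chi_l(m)) = 7 * [k = l].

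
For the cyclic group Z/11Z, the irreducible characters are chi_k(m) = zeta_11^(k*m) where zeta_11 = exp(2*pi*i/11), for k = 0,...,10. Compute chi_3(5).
chi_3(5) = zeta_11^15 = exp(8*I*pi/11)

Why: chi_3(5) = zeta_11^(3*5) = zeta_11^15. Since zeta_11^11 = 1, this equals zeta_11^4 = exp(2*pi*i*4/11) = exp(8*I*pi/11).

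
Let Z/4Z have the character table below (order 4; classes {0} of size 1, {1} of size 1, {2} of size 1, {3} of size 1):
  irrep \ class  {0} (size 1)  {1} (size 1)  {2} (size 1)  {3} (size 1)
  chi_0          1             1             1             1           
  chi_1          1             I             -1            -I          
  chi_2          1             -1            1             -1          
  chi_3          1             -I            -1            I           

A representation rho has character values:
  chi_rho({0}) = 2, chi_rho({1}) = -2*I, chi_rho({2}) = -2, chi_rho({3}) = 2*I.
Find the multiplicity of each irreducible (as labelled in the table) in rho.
Multiplicities: chi_0: 0, chi_1: 0, chi_2: 0, chi_3: 2.

Working: Use <chi_rho, chi> = (1/|G|) sum_C |C| * chi_rho(C) * conj(chi(C)) with |G| = 4 for each irreducible chi in the table:
  <chi_rho, chi_0> = (1/4)[1*(2)*conj(1) + 1*(-2*I)*conj(1) + 1*(-2)*conj(1) + 1*(2*I)*conj(1)]
      = (1/4)[(2) + (-2*I) + (-2) + (2*I)] = 0/4 = 0
  <chi_rho, chi_1> = (1/4)[1*(2)*conj(1) + 1*(-2*I)*conj(I) + 1*(-2)*conj(-1) + 1*(2*I)*conj(-I)]
      = (1/4)[(2) + (-2) + (2) + (-2)] = 0/4 = 0
  <chi_rho, chi_2> = (1/4)[1*(2)*conj(1) + 1*(-2*I)*conj(-1) + 1*(-2)*conj(1) + 1*(2*I)*conj(-1)]
      = (1/4)[(2) + (2*I) + (-2) + (-2*I)] = 0/4 = 0
  <chi_rho, chi_3> = (1/4)[1*(2)*conj(1) + 1*(-2*I)*conj(-I) + 1*(-2)*conj(-1) + 1*(2*I)*conj(I)]
      = (1/4)[(2) + (2) + (2) + (2)] = 8/4 = 2
(Exp terms are combined using exp(i*s)*conj(exp(i*t)) = exp(i*(s-t)), and sums of them are collapsed using the identity that for every m > 1 the m distinct m-th roots of unity sum to 0, e.g. 1 + exp(2*I*pi/3) + exp(-2*I*pi/3) = 0.)
Dimension check: dim(rho) = sum (mult * dim) = 0*1 + 0*1 + 0*1 + 2*1 = 2 = chi_rho(e) = 2.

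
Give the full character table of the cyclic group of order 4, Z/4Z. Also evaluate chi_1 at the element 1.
Character table of Z/4Z (irreps indexed chi_0,...,chi_3 with chi_k(m) = zeta_4^(k*m), zeta_4 = exp(2*pi*i/4)):
  irrep \ class  {0} (size 1)  {1} (size 1)  {2} (size 1)  {3} (size 1)
  chi_0          1             1             1             1           
  chi_1          1             I             -1            -I          
  chi_2          1             -1            1             -1          
  chi_3          1             -I            -1            I           

Spot check: chi_1(1) = zeta_4^(1*1) = zeta_4^1 = I.

Working: Z/4Z is abelian, so all 4 irreducible complex representations are 1-dimensional. They are given by chi_k(m) = zeta_4^(k*m) for k = 0,...,3. Row orthogonality: sum_m chi_k(m) conj(chi_l(m)) = 4 * [k = l].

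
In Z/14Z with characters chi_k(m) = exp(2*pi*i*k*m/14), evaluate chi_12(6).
chi_12(6) = zeta_14^72 = exp(2*I*pi/7)

chi_12(6) = zeta_14^(12*6) = zeta_14^72. Since zeta_14^14 = 1, this equals zeta_14^2 = exp(2*pi*i*2/14) = exp(2*I*pi/7).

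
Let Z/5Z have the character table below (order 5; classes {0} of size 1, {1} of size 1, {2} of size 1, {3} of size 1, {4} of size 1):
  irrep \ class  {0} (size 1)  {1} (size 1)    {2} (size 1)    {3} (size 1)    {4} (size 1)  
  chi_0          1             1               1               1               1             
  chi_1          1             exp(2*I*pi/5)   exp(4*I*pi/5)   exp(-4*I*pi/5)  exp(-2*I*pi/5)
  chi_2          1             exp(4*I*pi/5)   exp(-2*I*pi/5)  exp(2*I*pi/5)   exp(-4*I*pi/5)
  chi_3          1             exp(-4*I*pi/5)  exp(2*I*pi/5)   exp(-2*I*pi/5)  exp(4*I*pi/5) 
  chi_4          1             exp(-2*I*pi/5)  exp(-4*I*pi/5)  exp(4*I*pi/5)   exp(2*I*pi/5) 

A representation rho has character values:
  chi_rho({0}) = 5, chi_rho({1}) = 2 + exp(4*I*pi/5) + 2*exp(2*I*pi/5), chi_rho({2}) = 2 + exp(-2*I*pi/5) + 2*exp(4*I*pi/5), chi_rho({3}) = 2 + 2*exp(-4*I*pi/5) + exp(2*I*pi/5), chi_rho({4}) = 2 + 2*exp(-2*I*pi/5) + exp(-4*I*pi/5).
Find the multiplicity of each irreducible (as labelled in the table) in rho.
Multiplicities: chi_0: 2, chi_1: 2, chi_2: 1, chi_3: 0, chi_4: 0.

Justification: Use <chi_rho, chi> = (1/|G|) sum_C |C| * chi_rho(C) * conj(chi(C)) with |G| = 5 for each irreducible chi in the table:
  <chi_rho, chi_0> = (1/5)[1*(5)*conj(1) + 1*(2 + exp(4*I*pi/5) + 2*exp(2*I*pi/5))*conj(1) + 1*(2 + exp(-2*I*pi/5) + 2*exp(4*I*pi/5))*conj(1) + 1*(2 + 2*exp(-4*I*pi/5) + exp(2*I*pi/5))*conj(1) + 1*(2 + 2*exp(-2*I*pi/5) + exp(-4*I*pi/5))*conj(1)]
      = (1/5)[(5) + (2 + exp(4*I*pi/5) + 2*exp(2*I*pi/5)) + (2 + exp(-2*I*pi/5) + 2*exp(4*I*pi/5)) + (2 + 2*exp(-4*I*pi/5) + exp(2*I*pi/5)) + (2 + 2*exp(-2*I*pi/5) + exp(-4*I*pi/5))] = 10/5 = 2
  <chi_rho, chi_1> = (1/5)[1*(5)*conj(1) + 1*(2 + exp(4*I*pi/5) + 2*exp(2*I*pi/5))*conj(exp(2*I*pi/5)) + 1*(2 + exp(-2*I*pi/5) + 2*exp(4*I*pi/5))*conj(exp(4*I*pi/5)) + 1*(2 + 2*exp(-4*I*pi/5) + exp(2*I*pi/5))*conj(exp(-4*I*pi/5)) + 1*(2 + 2*exp(-2*I*pi/5) + exp(-4*I*pi/5))*conj(exp(-2*I*pi/5))]
      = (1/5)[(5) + (2 + 2*exp(-2*I*pi/5) + exp(2*I*pi/5)) + (2 + 2*exp(-4*I*pi/5) + exp(4*I*pi/5)) + (2 + exp(-4*I*pi/5) + 2*exp(4*I*pi/5)) + (2 + exp(-2*I*pi/5) + 2*exp(2*I*pi/5))] = 10/5 = 2
  <chi_rho, chi_2> = (1/5)[1*(5)*conj(1) + 1*(2 + exp(4*I*pi/5) + 2*exp(2*I*pi/5))*conj(exp(4*I*pi/5)) + 1*(2 + exp(-2*I*pi/5) + 2*exp(4*I*pi/5))*conj(exp(-2*I*pi/5)) + 1*(2 + 2*exp(-4*I*pi/5) + exp(2*I*pi/5))*conj(exp(2*I*pi/5)) + 1*(2 + 2*exp(-2*I*pi/5) + exp(-4*I*pi/5))*conj(exp(-4*I*pi/5))]
      = (1/5)[(5) + (1 + 2*exp(-2*I*pi/5) + 2*exp(-4*I*pi/5)) + (1 + 2*exp(-4*I*pi/5) + 2*exp(2*I*pi/5)) + (1 + 2*exp(-2*I*pi/5) + 2*exp(4*I*pi/5)) + (1 + 2*exp(4*I*pi/5) + 2*exp(2*I*pi/5))] = 5/5 = 1
  <chi_rho, chi_3> = (1/5)[1*(5)*conj(1) + 1*(2 + exp(4*I*pi/5) + 2*exp(2*I*pi/5))*conj(exp(-4*I*pi/5)) + 1*(2 + exp(-2*I*pi/5) + 2*exp(4*I*pi/5))*conj(exp(2*I*pi/5)) + 1*(2 + 2*exp(-4*I*pi/5) + exp(2*I*pi/5))*conj(exp(-2*I*pi/5)) + 1*(2 + 2*exp(-2*I*pi/5) + exp(-4*I*pi/5))*conj(exp(4*I*pi/5))]
      = (1/5)[(5) + (2*exp(-4*I*pi/5) + exp(-2*I*pi/5) + 2*exp(4*I*pi/5)) + (2*exp(-2*I*pi/5) + exp(-4*I*pi/5) + 2*exp(2*I*pi/5)) + (2*exp(-2*I*pi/5) + exp(4*I*pi/5) + 2*exp(2*I*pi/5)) + (2*exp(-4*I*pi/5) + exp(2*I*pi/5) + 2*exp(4*I*pi/5))] = 0/5 = 0
  <chi_rho, chi_4> = (1/5)[1*(5)*conj(1) + 1*(2 + exp(4*I*pi/5) + 2*exp(2*I*pi/5))*conj(exp(-2*I*pi/5)) + 1*(2 + exp(-2*I*pi/5) + 2*exp(4*I*pi/5))*conj(exp(-4*I*pi/5)) + 1*(2 + 2*exp(-4*I*pi/5) + exp(2*I*pi/5))*conj(exp(4*I*pi/5)) + 1*(2 + 2*exp(-2*I*pi/5) + exp(-4*I*pi/5))*conj(exp(2*I*pi/5))]
      = (1/5)[(5) + (exp(-4*I*pi/5) + 2*exp(4*I*pi/5) + 2*exp(2*I*pi/5)) + (2*exp(-2*I*pi/5) + exp(2*I*pi/5) + 2*exp(4*I*pi/5)) + (2*exp(-4*I*pi/5) + exp(-2*I*pi/5) + 2*exp(2*I*pi/5)) + (2*exp(-2*I*pi/5) + 2*exp(-4*I*pi/5) + exp(4*I*pi/5))] = 0/5 = 0
(Exp terms are combined using exp(i*s)*conj(exp(i*t)) = exp(i*(s-t)), and sums of them are collapsed using the identity that for every m > 1 the m distinct m-th roots of unity sum to 0, e.g. 1 + exp(2*I*pi/3) + exp(-2*I*pi/3) = 0.)
Dimension check: dim(rho) = sum (mult * dim) = 2*1 + 2*1 + 1*1 + 0*1 + 0*1 = 5 = chi_rho(e) = 5.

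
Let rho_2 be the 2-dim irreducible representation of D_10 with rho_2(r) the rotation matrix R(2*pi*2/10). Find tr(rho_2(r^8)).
chi_{rho_2}(r^8) = 2*cos(2*pi*2*8/10) = -sqrt(5)/2 - 1/2

Proof sketch: rho_2(r^8) is rotation by angle 2*pi*2*8/10, whose trace is 2*cos(2*pi*2*8/10) = -sqrt(5)/2 - 1/2.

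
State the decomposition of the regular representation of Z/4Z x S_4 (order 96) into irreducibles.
Each irreducible V_i of dimension d_i appears with multiplicity d_i, i.e. rho_reg = (direct sum over all irreducibles V_i) d_i V_i. The irreducible dimensions for Z/4Z x S_4 are 1, 1, 1, 1, 1, 1, 1, 1, 2, 2, 2, 2, 3, 3, 3, 3, 3, 3, 3, 3: 8 irreducibles of dimension 1, each with multiplicity 1; 4 irreducibles of dimension 2, each with multiplicity 2; 8 irreducibles of dimension 3, each with multiplicity 3. Total dimension 8*1*1 + 4*2*2 + 8*3*3 = 96 = |G|.

Solution. General theorem: in the regular representation of a finite group G, each irreducible appears with multiplicity equal to its dimension. Check: dim(rho_reg) = sum d_i^2 = 1 + 1 + 1 + 1 + 1 + 1 + 1 + 1 + 4 + 4 + 4 + 4 + 9 + 9 + 9 + 9 + 9 + 9 + 9 + 9 = 96 = |G|.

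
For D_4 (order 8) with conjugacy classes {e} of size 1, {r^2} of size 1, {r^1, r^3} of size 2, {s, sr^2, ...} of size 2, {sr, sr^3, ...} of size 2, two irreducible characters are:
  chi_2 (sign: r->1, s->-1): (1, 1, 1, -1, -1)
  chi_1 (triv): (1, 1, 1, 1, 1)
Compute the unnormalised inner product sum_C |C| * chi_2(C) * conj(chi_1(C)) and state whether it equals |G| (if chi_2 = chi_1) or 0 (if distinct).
Sum = 0; so <chi_2, chi_1> = 0 (distinct irreducibles are orthogonal).

Proof sketch: Compute term by term over conjugacy classes (|C| * chi_2(C) * conj(chi_1(C))):
  1*(1)*conj(1) + 1*(1)*conj(1) + 2*(1)*conj(1) + 2*(-1)*conj(1) + 2*(-1)*conj(1)
  = (1) + (1) + (2) + (-2) + (-2)
  = 0.
Dividing by |G| = 8 gives 0/8 = 0, matching the row-orthogonality relation <chi_2, chi_1> = [chi_2 = chi_1].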